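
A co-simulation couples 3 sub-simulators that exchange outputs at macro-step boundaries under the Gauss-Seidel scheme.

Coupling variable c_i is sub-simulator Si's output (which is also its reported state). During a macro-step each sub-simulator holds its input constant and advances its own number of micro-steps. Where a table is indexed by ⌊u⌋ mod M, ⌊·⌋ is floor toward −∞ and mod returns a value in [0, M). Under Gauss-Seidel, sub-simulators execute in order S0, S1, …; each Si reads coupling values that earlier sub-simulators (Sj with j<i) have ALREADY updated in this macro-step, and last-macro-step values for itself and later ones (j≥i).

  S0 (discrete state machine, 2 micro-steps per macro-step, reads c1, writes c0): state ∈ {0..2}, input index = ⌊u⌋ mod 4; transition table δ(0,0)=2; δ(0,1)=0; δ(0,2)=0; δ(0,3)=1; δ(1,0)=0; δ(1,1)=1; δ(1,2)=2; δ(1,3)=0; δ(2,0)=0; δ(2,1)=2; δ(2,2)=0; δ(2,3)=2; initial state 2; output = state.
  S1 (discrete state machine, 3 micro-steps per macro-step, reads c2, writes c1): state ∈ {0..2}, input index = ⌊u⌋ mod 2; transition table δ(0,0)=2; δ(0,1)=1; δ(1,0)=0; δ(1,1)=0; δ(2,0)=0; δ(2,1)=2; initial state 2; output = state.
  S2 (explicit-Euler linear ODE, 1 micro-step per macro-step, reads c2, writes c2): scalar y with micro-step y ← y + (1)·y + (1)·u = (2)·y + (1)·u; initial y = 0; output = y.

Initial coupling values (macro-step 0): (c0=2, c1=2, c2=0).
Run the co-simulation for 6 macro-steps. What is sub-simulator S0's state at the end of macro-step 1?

macro 1: S0 reads c1=2 → after 2×micro: 0; S1 reads c2=0 → after 3×micro: 0; S2 reads c2=0 → after 1×micro: 0 ⇒ (c0=0, c1=0, c2=0)
macro 2: S0 reads c1=0 → after 2×micro: 0; S1 reads c2=0 → after 3×micro: 2; S2 reads c2=0 → after 1×micro: 0 ⇒ (c0=0, c1=2, c2=0)
macro 3: S0 reads c1=2 → after 2×micro: 0; S1 reads c2=0 → after 3×micro: 0; S2 reads c2=0 → after 1×micro: 0 ⇒ (c0=0, c1=0, c2=0)
macro 4: S0 reads c1=0 → after 2×micro: 0; S1 reads c2=0 → after 3×micro: 2; S2 reads c2=0 → after 1×micro: 0 ⇒ (c0=0, c1=2, c2=0)
macro 5: S0 reads c1=2 → after 2×micro: 0; S1 reads c2=0 → after 3×micro: 0; S2 reads c2=0 → after 1×micro: 0 ⇒ (c0=0, c1=0, c2=0)
macro 6: S0 reads c1=0 → after 2×micro: 0; S1 reads c2=0 → after 3×micro: 2; S2 reads c2=0 → after 1×micro: 0 ⇒ (c0=0, c1=2, c2=0)

S0 state at macro-step 1 = 0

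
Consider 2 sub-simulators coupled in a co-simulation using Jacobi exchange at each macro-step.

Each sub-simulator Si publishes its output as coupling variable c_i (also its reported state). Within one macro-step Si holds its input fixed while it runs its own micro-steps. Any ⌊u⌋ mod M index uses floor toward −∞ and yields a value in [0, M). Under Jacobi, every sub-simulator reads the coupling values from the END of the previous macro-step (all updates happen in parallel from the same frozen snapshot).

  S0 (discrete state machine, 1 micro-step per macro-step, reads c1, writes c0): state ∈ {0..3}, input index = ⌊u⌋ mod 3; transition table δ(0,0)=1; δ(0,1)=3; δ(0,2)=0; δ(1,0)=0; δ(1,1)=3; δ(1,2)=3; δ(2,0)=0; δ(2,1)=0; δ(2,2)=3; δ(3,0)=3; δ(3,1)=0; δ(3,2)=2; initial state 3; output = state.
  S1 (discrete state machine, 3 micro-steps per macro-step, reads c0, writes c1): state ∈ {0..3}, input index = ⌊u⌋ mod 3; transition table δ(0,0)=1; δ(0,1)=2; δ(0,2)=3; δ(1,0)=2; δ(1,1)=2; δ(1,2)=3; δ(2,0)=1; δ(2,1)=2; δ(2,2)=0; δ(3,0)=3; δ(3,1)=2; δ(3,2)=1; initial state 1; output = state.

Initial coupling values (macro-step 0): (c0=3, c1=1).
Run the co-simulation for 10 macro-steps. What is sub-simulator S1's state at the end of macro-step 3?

S1 state at macro-step 3 = 2

macro 1: S0 reads c1=1 → after 1×micro: 0; S1 reads c0=3 → after 3×micro: 2 ⇒ (c0=0, c1=2)
macro 2: S0 reads c1=2 → after 1×micro: 0; S1 reads c0=0 → after 3×micro: 1 ⇒ (c0=0, c1=1)
macro 3: S0 reads c1=1 → after 1×micro: 3; S1 reads c0=0 → after 3×micro: 2 ⇒ (c0=3, c1=2)
macro 4: S0 reads c1=2 → after 1×micro: 2; S1 reads c0=3 → after 3×micro: 1 ⇒ (c0=2, c1=1)
macro 5: S0 reads c1=1 → after 1×micro: 0; S1 reads c0=2 → after 3×micro: 3 ⇒ (c0=0, c1=3)
macro 6: S0 reads c1=3 → after 1×micro: 1; S1 reads c0=0 → after 3×micro: 3 ⇒ (c0=1, c1=3)
macro 7: S0 reads c1=3 → after 1×micro: 0; S1 reads c0=1 → after 3×micro: 2 ⇒ (c0=0, c1=2)
macro 8: S0 reads c1=2 → after 1×micro: 0; S1 reads c0=0 → after 3×micro: 1 ⇒ (c0=0, c1=1)
macro 9: S0 reads c1=1 → after 1×micro: 3; S1 reads c0=0 → after 3×micro: 2 ⇒ (c0=3, c1=2)
macro 10: S0 reads c1=2 → after 1×micro: 2; S1 reads c0=3 → after 3×micro: 1 ⇒ (c0=2, c1=1)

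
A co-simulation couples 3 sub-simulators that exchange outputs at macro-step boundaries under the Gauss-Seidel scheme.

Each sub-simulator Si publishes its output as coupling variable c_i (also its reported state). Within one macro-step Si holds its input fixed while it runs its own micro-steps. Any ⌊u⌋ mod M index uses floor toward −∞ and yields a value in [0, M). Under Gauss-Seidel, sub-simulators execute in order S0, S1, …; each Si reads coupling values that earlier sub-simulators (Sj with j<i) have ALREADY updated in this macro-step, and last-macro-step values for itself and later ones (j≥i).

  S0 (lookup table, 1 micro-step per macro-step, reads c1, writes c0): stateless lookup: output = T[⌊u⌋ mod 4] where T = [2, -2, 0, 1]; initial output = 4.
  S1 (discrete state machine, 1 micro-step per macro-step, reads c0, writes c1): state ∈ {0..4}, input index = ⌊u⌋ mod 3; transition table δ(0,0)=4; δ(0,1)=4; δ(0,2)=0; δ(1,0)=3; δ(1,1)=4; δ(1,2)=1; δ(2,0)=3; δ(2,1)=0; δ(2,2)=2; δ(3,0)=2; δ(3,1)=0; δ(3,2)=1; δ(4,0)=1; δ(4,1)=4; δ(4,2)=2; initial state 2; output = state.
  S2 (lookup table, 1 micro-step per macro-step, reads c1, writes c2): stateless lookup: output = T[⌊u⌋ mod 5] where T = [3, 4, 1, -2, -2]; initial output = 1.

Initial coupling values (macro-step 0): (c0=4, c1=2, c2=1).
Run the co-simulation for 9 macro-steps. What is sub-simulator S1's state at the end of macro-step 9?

S1 state at macro-step 9 = 0

macro 1: S0 reads c1=2 → after 1×micro: 0; S1 reads c0=0 → after 1×micro: 3; S2 reads c1=3 → after 1×micro: -2 ⇒ (c0=0, c1=3, c2=-2)
macro 2: S0 reads c1=3 → after 1×micro: 1; S1 reads c0=1 → after 1×micro: 0; S2 reads c1=0 → after 1×micro: 3 ⇒ (c0=1, c1=0, c2=3)
macro 3: S0 reads c1=0 → after 1×micro: 2; S1 reads c0=2 → after 1×micro: 0; S2 reads c1=0 → after 1×micro: 3 ⇒ (c0=2, c1=0, c2=3)
macro 4: S0 reads c1=0 → after 1×micro: 2; S1 reads c0=2 → after 1×micro: 0; S2 reads c1=0 → after 1×micro: 3 ⇒ (c0=2, c1=0, c2=3)
macro 5: S0 reads c1=0 → after 1×micro: 2; S1 reads c0=2 → after 1×micro: 0; S2 reads c1=0 → after 1×micro: 3 ⇒ (c0=2, c1=0, c2=3)
macro 6: S0 reads c1=0 → after 1×micro: 2; S1 reads c0=2 → after 1×micro: 0; S2 reads c1=0 → after 1×micro: 3 ⇒ (c0=2, c1=0, c2=3)
macro 7: S0 reads c1=0 → after 1×micro: 2; S1 reads c0=2 → after 1×micro: 0; S2 reads c1=0 → after 1×micro: 3 ⇒ (c0=2, c1=0, c2=3)
macro 8: S0 reads c1=0 → after 1×micro: 2; S1 reads c0=2 → after 1×micro: 0; S2 reads c1=0 → after 1×micro: 3 ⇒ (c0=2, c1=0, c2=3)
macro 9: S0 reads c1=0 → after 1×micro: 2; S1 reads c0=2 → after 1×micro: 0; S2 reads c1=0 → after 1×micro: 3 ⇒ (c0=2, c1=0, c2=3)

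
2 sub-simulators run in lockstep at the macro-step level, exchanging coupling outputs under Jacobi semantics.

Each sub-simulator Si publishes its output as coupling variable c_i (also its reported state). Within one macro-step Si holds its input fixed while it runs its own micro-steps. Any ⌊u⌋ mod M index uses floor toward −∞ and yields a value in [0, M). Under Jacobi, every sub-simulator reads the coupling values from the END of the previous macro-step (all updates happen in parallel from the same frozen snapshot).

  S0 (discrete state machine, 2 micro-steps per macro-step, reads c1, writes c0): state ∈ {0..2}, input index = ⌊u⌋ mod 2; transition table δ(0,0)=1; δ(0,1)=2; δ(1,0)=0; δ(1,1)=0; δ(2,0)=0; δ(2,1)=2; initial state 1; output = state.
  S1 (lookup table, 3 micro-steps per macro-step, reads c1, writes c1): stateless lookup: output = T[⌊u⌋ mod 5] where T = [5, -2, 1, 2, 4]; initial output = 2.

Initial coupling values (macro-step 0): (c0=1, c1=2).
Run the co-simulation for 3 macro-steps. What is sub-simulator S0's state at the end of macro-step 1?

macro 1: S0 reads c1=2 → after 2×micro: 1; S1 reads c1=2 → after 3×micro: 1 ⇒ (c0=1, c1=1)
macro 2: S0 reads c1=1 → after 2×micro: 2; S1 reads c1=1 → after 3×micro: -2 ⇒ (c0=2, c1=-2)
macro 3: S0 reads c1=-2 → after 2×micro: 1; S1 reads c1=-2 → after 3×micro: 2 ⇒ (c0=1, c1=2)

S0 state at macro-step 1 = 1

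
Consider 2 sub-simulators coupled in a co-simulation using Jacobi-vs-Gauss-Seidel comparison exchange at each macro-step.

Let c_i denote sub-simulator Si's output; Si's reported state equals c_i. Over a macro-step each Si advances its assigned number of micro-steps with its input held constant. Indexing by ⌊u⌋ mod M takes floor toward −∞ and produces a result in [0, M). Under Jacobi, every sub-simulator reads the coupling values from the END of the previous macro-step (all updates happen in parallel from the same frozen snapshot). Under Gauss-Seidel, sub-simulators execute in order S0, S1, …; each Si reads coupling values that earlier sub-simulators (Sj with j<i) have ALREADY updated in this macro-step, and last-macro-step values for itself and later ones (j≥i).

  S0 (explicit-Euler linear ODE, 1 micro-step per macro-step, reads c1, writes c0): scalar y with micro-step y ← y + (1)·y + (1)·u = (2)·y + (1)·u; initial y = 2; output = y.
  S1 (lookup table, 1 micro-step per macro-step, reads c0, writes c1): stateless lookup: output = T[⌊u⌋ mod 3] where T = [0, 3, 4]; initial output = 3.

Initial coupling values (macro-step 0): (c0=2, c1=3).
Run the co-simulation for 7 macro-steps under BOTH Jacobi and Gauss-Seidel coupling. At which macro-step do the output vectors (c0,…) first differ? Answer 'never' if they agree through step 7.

first divergence at macro-step: 1

[Jacobi] macro 1: S0 reads c1=3 → after 1×micro: 7; S1 reads c0=2 → after 1×micro: 4 ⇒ (c0=7, c1=4)
[Jacobi] macro 2: S0 reads c1=4 → after 1×micro: 18; S1 reads c0=7 → after 1×micro: 3 ⇒ (c0=18, c1=3)
[Jacobi] macro 3: S0 reads c1=3 → after 1×micro: 39; S1 reads c0=18 → after 1×micro: 0 ⇒ (c0=39, c1=0)
[Jacobi] macro 4: S0 reads c1=0 → after 1×micro: 78; S1 reads c0=39 → after 1×micro: 0 ⇒ (c0=78, c1=0)
[Jacobi] macro 5: S0 reads c1=0 → after 1×micro: 156; S1 reads c0=78 → after 1×micro: 0 ⇒ (c0=156, c1=0)
[Jacobi] macro 6: S0 reads c1=0 → after 1×micro: 312; S1 reads c0=156 → after 1×micro: 0 ⇒ (c0=312, c1=0)
[Jacobi] macro 7: S0 reads c1=0 → after 1×micro: 624; S1 reads c0=312 → after 1×micro: 0 ⇒ (c0=624, c1=0)
[Gauss-Seidel] macro 1: S0 reads c1=3 → after 1×micro: 7; S1 reads c0=7 → after 1×micro: 3 ⇒ (c0=7, c1=3)
[Gauss-Seidel] macro 2: S0 reads c1=3 → after 1×micro: 17; S1 reads c0=17 → after 1×micro: 4 ⇒ (c0=17, c1=4)
[Gauss-Seidel] macro 3: S0 reads c1=4 → after 1×micro: 38; S1 reads c0=38 → after 1×micro: 4 ⇒ (c0=38, c1=4)
[Gauss-Seidel] macro 4: S0 reads c1=4 → after 1×micro: 80; S1 reads c0=80 → after 1×micro: 4 ⇒ (c0=80, c1=4)
[Gauss-Seidel] macro 5: S0 reads c1=4 → after 1×micro: 164; S1 reads c0=164 → after 1×micro: 4 ⇒ (c0=164, c1=4)
[Gauss-Seidel] macro 6: S0 reads c1=4 → after 1×micro: 332; S1 reads c0=332 → after 1×micro: 4 ⇒ (c0=332, c1=4)
[Gauss-Seidel] macro 7: S0 reads c1=4 → after 1×micro: 668; S1 reads c0=668 → after 1×micro: 4 ⇒ (c0=668, c1=4)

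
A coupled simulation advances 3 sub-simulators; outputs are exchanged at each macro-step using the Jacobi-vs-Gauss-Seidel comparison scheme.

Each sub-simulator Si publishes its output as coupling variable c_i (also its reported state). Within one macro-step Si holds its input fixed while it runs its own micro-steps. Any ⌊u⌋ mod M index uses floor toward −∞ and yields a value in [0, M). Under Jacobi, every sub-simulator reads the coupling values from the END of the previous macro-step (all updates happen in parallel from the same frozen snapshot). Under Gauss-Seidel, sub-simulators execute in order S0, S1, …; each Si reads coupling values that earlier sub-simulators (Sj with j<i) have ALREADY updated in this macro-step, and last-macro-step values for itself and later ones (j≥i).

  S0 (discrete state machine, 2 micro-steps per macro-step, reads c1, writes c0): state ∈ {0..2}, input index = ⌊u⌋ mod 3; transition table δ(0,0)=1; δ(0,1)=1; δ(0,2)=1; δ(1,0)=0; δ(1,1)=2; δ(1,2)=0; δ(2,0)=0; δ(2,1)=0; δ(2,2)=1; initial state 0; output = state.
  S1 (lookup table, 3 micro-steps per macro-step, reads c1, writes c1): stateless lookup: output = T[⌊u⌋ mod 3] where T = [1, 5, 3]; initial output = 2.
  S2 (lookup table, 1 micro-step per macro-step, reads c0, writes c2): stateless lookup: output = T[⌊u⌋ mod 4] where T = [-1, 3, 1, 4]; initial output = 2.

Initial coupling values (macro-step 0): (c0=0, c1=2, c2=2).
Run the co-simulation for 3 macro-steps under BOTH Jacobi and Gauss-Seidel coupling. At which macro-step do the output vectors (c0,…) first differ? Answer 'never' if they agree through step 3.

[Jacobi] macro 1: S0 reads c1=2 → after 2×micro: 0; S1 reads c1=2 → after 3×micro: 3; S2 reads c0=0 → after 1×micro: -1 ⇒ (c0=0, c1=3, c2=-1)
[Jacobi] macro 2: S0 reads c1=3 → after 2×micro: 0; S1 reads c1=3 → after 3×micro: 1; S2 reads c0=0 → after 1×micro: -1 ⇒ (c0=0, c1=1, c2=-1)
[Jacobi] macro 3: S0 reads c1=1 → after 2×micro: 2; S1 reads c1=1 → after 3×micro: 5; S2 reads c0=0 → after 1×micro: -1 ⇒ (c0=2, c1=5, c2=-1)
[Gauss-Seidel] macro 1: S0 reads c1=2 → after 2×micro: 0; S1 reads c1=2 → after 3×micro: 3; S2 reads c0=0 → after 1×micro: -1 ⇒ (c0=0, c1=3, c2=-1)
[Gauss-Seidel] macro 2: S0 reads c1=3 → after 2×micro: 0; S1 reads c1=3 → after 3×micro: 1; S2 reads c0=0 → after 1×micro: -1 ⇒ (c0=0, c1=1, c2=-1)
[Gauss-Seidel] macro 3: S0 reads c1=1 → after 2×micro: 2; S1 reads c1=1 → after 3×micro: 5; S2 reads c0=2 → after 1×micro: 1 ⇒ (c0=2, c1=5, c2=1)

first divergence at macro-step: 3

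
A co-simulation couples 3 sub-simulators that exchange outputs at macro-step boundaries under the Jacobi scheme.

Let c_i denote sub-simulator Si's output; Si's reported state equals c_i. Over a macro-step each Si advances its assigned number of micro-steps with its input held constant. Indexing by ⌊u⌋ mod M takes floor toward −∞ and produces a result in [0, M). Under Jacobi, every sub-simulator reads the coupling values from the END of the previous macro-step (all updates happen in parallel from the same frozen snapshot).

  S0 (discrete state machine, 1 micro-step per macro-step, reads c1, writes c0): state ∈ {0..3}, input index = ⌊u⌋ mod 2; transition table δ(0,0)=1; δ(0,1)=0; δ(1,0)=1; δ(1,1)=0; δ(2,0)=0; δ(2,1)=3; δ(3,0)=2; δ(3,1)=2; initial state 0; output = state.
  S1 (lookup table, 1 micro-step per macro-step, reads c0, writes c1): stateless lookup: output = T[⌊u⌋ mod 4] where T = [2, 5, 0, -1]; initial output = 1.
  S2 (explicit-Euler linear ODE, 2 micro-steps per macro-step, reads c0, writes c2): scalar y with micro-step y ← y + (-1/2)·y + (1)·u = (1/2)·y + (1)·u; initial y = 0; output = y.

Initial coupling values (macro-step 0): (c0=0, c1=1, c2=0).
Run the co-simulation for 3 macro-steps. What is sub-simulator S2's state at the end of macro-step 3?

macro 1: S0 reads c1=1 → after 1×micro: 0; S1 reads c0=0 → after 1×micro: 2; S2 reads c0=0 → after 2×micro: 0 ⇒ (c0=0, c1=2, c2=0)
macro 2: S0 reads c1=2 → after 1×micro: 1; S1 reads c0=0 → after 1×micro: 2; S2 reads c0=0 → after 2×micro: 0 ⇒ (c0=1, c1=2, c2=0)
macro 3: S0 reads c1=2 → after 1×micro: 1; S1 reads c0=1 → after 1×micro: 5; S2 reads c0=1 → after 2×micro: 3/2 ⇒ (c0=1, c1=5, c2=3/2)

S2 state at macro-step 3 = 3/2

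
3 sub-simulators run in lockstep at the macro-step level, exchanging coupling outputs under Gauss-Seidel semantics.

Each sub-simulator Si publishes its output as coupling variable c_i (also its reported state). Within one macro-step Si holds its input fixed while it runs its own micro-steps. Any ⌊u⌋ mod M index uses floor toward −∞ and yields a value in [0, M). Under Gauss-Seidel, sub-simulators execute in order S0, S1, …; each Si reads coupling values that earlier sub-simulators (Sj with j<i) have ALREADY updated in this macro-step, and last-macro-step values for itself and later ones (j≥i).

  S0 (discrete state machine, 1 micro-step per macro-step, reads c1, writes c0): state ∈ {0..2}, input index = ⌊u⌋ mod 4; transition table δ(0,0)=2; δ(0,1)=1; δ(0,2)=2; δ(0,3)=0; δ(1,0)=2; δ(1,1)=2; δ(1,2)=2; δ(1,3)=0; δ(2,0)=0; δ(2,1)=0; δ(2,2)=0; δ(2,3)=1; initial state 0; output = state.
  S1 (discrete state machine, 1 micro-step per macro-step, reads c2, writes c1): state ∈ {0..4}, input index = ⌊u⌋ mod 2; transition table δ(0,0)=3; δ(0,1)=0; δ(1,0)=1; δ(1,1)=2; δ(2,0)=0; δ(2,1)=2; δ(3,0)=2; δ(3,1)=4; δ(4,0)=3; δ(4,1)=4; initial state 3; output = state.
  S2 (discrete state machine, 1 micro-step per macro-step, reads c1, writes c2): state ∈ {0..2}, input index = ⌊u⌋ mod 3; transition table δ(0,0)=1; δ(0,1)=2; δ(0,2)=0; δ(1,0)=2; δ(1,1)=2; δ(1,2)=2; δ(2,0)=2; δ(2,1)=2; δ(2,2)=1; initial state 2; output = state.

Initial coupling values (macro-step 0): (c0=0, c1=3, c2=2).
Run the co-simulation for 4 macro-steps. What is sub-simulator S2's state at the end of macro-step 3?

macro 1: S0 reads c1=3 → after 1×micro: 0; S1 reads c2=2 → after 1×micro: 2; S2 reads c1=2 → after 1×micro: 1 ⇒ (c0=0, c1=2, c2=1)
macro 2: S0 reads c1=2 → after 1×micro: 2; S1 reads c2=1 → after 1×micro: 2; S2 reads c1=2 → after 1×micro: 2 ⇒ (c0=2, c1=2, c2=2)
macro 3: S0 reads c1=2 → after 1×micro: 0; S1 reads c2=2 → after 1×micro: 0; S2 reads c1=0 → after 1×micro: 2 ⇒ (c0=0, c1=0, c2=2)
macro 4: S0 reads c1=0 → after 1×micro: 2; S1 reads c2=2 → after 1×micro: 3; S2 reads c1=3 → after 1×micro: 2 ⇒ (c0=2, c1=3, c2=2)

S2 state at macro-step 3 = 2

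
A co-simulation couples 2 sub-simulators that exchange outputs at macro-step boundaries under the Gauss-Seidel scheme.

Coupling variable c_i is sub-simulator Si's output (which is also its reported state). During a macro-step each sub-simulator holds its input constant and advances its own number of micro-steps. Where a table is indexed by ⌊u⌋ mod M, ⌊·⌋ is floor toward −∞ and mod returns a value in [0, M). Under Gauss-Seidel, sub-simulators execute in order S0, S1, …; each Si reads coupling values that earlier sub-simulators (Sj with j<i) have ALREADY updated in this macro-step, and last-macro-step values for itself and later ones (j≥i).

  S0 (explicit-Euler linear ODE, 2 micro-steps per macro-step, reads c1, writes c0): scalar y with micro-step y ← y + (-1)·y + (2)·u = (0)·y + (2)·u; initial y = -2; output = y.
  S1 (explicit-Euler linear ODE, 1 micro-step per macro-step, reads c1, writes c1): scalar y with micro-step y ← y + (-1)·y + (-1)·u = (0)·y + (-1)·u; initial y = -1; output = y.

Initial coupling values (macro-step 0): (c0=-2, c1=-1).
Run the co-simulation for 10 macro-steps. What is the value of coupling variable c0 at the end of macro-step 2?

c0 at macro-step 2 = 2

macro 1: S0 reads c1=-1 → after 2×micro: -2; S1 reads c1=-1 → after 1×micro: 1 ⇒ (c0=-2, c1=1)
macro 2: S0 reads c1=1 → after 2×micro: 2; S1 reads c1=1 → after 1×micro: -1 ⇒ (c0=2, c1=-1)
macro 3: S0 reads c1=-1 → after 2×micro: -2; S1 reads c1=-1 → after 1×micro: 1 ⇒ (c0=-2, c1=1)
macro 4: S0 reads c1=1 → after 2×micro: 2; S1 reads c1=1 → after 1×micro: -1 ⇒ (c0=2, c1=-1)
macro 5: S0 reads c1=-1 → after 2×micro: -2; S1 reads c1=-1 → after 1×micro: 1 ⇒ (c0=-2, c1=1)
macro 6: S0 reads c1=1 → after 2×micro: 2; S1 reads c1=1 → after 1×micro: -1 ⇒ (c0=2, c1=-1)
macro 7: S0 reads c1=-1 → after 2×micro: -2; S1 reads c1=-1 → after 1×micro: 1 ⇒ (c0=-2, c1=1)
macro 8: S0 reads c1=1 → after 2×micro: 2; S1 reads c1=1 → after 1×micro: -1 ⇒ (c0=2, c1=-1)
macro 9: S0 reads c1=-1 → after 2×micro: -2; S1 reads c1=-1 → after 1×micro: 1 ⇒ (c0=-2, c1=1)
macro 10: S0 reads c1=1 → after 2×micro: 2; S1 reads c1=1 → after 1×micro: -1 ⇒ (c0=2, c1=-1)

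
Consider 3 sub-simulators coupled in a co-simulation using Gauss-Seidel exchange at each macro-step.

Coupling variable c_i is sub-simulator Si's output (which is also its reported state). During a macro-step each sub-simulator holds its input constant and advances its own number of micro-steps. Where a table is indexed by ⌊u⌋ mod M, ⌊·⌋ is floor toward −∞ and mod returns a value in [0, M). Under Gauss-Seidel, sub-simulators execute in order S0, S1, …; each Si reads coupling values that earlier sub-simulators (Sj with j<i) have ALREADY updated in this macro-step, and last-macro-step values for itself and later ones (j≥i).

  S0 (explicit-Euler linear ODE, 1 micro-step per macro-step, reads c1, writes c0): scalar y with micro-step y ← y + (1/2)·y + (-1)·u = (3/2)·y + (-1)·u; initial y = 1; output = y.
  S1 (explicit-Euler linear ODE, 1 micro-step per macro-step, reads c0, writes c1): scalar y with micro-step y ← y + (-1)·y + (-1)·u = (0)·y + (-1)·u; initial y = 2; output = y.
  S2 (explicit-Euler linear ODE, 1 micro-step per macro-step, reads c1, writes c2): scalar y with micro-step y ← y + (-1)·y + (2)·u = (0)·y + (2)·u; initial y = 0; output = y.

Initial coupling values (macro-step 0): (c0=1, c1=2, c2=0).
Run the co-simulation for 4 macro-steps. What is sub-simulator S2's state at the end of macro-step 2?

macro 1: S0 reads c1=2 → after 1×micro: -1/2; S1 reads c0=-1/2 → after 1×micro: 1/2; S2 reads c1=1/2 → after 1×micro: 1 ⇒ (c0=-1/2, c1=1/2, c2=1)
macro 2: S0 reads c1=1/2 → after 1×micro: -5/4; S1 reads c0=-5/4 → after 1×micro: 5/4; S2 reads c1=5/4 → after 1×micro: 5/2 ⇒ (c0=-5/4, c1=5/4, c2=5/2)
macro 3: S0 reads c1=5/4 → after 1×micro: -25/8; S1 reads c0=-25/8 → after 1×micro: 25/8; S2 reads c1=25/8 → after 1×micro: 25/4 ⇒ (c0=-25/8, c1=25/8, c2=25/4)
macro 4: S0 reads c1=25/8 → after 1×micro: -125/16; S1 reads c0=-125/16 → after 1×micro: 125/16; S2 reads c1=125/16 → after 1×micro: 125/8 ⇒ (c0=-125/16, c1=125/16, c2=125/8)

S2 state at macro-step 2 = 5/2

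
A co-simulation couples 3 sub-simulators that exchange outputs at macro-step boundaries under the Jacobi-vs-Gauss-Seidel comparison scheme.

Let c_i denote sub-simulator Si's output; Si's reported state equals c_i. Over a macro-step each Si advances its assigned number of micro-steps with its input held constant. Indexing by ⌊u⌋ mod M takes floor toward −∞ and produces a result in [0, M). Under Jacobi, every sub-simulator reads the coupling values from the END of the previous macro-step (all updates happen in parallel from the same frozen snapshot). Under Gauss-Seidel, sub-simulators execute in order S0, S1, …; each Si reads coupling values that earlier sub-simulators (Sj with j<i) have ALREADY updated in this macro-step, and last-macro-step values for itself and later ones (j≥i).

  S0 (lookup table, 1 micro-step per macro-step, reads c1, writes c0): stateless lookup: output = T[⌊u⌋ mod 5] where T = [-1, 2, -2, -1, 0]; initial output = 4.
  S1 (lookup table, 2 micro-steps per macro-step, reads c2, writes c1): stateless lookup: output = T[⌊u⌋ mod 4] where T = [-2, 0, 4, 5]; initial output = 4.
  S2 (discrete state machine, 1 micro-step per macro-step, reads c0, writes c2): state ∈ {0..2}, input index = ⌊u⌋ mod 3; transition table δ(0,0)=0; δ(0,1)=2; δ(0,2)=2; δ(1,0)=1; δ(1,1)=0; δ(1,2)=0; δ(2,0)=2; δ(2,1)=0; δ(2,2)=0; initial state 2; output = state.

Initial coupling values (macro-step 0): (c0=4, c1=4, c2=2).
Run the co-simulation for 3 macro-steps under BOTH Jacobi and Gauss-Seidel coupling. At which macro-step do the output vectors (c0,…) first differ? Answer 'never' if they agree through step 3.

first divergence at macro-step: 1

[Jacobi] macro 1: S0 reads c1=4 → after 1×micro: 0; S1 reads c2=2 → after 2×micro: 4; S2 reads c0=4 → after 1×micro: 0 ⇒ (c0=0, c1=4, c2=0)
[Jacobi] macro 2: S0 reads c1=4 → after 1×micro: 0; S1 reads c2=0 → after 2×micro: -2; S2 reads c0=0 → after 1×micro: 0 ⇒ (c0=0, c1=-2, c2=0)
[Jacobi] macro 3: S0 reads c1=-2 → after 1×micro: -1; S1 reads c2=0 → after 2×micro: -2; S2 reads c0=0 → after 1×micro: 0 ⇒ (c0=-1, c1=-2, c2=0)
[Gauss-Seidel] macro 1: S0 reads c1=4 → after 1×micro: 0; S1 reads c2=2 → after 2×micro: 4; S2 reads c0=0 → after 1×micro: 2 ⇒ (c0=0, c1=4, c2=2)
[Gauss-Seidel] macro 2: S0 reads c1=4 → after 1×micro: 0; S1 reads c2=2 → after 2×micro: 4; S2 reads c0=0 → after 1×micro: 2 ⇒ (c0=0, c1=4, c2=2)
[Gauss-Seidel] macro 3: S0 reads c1=4 → after 1×micro: 0; S1 reads c2=2 → after 2×micro: 4; S2 reads c0=0 → after 1×micro: 2 ⇒ (c0=0, c1=4, c2=2)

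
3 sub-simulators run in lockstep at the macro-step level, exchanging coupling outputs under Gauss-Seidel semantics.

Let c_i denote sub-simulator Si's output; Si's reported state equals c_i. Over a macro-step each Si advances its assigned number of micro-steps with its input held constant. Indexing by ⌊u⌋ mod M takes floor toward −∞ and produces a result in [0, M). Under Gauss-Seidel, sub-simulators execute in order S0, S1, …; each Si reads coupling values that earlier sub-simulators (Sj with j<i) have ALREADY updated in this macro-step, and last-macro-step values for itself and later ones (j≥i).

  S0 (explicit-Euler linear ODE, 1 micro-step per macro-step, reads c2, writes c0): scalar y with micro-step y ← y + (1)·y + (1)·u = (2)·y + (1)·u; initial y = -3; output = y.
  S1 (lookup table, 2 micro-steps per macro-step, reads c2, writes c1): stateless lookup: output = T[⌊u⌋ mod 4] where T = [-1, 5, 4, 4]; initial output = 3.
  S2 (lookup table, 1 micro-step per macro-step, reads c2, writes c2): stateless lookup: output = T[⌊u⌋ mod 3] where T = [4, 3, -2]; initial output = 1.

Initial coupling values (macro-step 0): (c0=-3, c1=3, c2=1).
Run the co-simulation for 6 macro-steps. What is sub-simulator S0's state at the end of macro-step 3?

macro 1: S0 reads c2=1 → after 1×micro: -5; S1 reads c2=1 → after 2×micro: 5; S2 reads c2=1 → after 1×micro: 3 ⇒ (c0=-5, c1=5, c2=3)
macro 2: S0 reads c2=3 → after 1×micro: -7; S1 reads c2=3 → after 2×micro: 4; S2 reads c2=3 → after 1×micro: 4 ⇒ (c0=-7, c1=4, c2=4)
macro 3: S0 reads c2=4 → after 1×micro: -10; S1 reads c2=4 → after 2×micro: -1; S2 reads c2=4 → after 1×micro: 3 ⇒ (c0=-10, c1=-1, c2=3)
macro 4: S0 reads c2=3 → after 1×micro: -17; S1 reads c2=3 → after 2×micro: 4; S2 reads c2=3 → after 1×micro: 4 ⇒ (c0=-17, c1=4, c2=4)
macro 5: S0 reads c2=4 → after 1×micro: -30; S1 reads c2=4 → after 2×micro: -1; S2 reads c2=4 → after 1×micro: 3 ⇒ (c0=-30, c1=-1, c2=3)
macro 6: S0 reads c2=3 → after 1×micro: -57; S1 reads c2=3 → after 2×micro: 4; S2 reads c2=3 → after 1×micro: 4 ⇒ (c0=-57, c1=4, c2=4)

S0 state at macro-step 3 = -10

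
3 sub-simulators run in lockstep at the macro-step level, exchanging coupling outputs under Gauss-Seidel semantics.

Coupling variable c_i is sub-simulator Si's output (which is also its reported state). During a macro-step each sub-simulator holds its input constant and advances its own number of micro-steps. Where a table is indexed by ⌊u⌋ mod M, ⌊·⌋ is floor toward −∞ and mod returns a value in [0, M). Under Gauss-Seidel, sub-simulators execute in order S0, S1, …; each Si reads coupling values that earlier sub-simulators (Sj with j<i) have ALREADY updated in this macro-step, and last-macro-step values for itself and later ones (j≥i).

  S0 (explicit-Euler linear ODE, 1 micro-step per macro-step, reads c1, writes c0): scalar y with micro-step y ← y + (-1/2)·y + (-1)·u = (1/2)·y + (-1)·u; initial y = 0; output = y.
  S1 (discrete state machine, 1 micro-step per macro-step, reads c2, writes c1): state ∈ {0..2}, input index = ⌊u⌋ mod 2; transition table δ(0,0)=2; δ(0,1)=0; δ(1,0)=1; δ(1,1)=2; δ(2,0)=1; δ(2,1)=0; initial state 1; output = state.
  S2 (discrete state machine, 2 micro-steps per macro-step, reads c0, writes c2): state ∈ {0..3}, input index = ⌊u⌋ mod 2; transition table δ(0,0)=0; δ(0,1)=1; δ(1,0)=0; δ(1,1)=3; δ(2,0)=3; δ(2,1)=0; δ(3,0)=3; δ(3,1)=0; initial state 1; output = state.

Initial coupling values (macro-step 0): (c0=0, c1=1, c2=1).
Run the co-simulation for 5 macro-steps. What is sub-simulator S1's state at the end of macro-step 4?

macro 1: S0 reads c1=1 → after 1×micro: -1; S1 reads c2=1 → after 1×micro: 2; S2 reads c0=-1 → after 2×micro: 0 ⇒ (c0=-1, c1=2, c2=0)
macro 2: S0 reads c1=2 → after 1×micro: -5/2; S1 reads c2=0 → after 1×micro: 1; S2 reads c0=-5/2 → after 2×micro: 3 ⇒ (c0=-5/2, c1=1, c2=3)
macro 3: S0 reads c1=1 → after 1×micro: -9/4; S1 reads c2=3 → after 1×micro: 2; S2 reads c0=-9/4 → after 2×micro: 1 ⇒ (c0=-9/4, c1=2, c2=1)
macro 4: S0 reads c1=2 → after 1×micro: -25/8; S1 reads c2=1 → after 1×micro: 0; S2 reads c0=-25/8 → after 2×micro: 0 ⇒ (c0=-25/8, c1=0, c2=0)
macro 5: S0 reads c1=0 → after 1×micro: -25/16; S1 reads c2=0 → after 1×micro: 2; S2 reads c0=-25/16 → after 2×micro: 0 ⇒ (c0=-25/16, c1=2, c2=0)

S1 state at macro-step 4 = 0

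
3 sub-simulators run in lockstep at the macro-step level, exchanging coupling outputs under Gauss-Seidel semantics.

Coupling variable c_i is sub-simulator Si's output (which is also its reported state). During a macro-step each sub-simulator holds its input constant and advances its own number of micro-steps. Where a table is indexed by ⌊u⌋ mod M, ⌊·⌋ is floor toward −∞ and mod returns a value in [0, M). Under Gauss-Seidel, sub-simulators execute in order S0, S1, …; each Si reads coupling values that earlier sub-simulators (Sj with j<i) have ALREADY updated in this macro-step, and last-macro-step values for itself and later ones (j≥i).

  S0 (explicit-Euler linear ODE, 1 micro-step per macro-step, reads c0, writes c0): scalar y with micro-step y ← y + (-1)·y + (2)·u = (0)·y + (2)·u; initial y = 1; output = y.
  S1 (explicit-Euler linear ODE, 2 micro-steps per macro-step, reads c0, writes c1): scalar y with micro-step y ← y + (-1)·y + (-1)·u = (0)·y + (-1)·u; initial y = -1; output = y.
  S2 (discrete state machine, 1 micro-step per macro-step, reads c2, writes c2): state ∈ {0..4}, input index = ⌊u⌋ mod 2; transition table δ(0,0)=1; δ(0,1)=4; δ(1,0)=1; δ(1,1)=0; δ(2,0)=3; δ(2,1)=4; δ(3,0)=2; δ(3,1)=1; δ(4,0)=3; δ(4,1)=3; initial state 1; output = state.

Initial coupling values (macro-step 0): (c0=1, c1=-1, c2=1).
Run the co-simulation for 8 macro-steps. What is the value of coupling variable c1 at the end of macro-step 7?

c1 at macro-step 7 = -128

macro 1: S0 reads c0=1 → after 1×micro: 2; S1 reads c0=2 → after 2×micro: -2; S2 reads c2=1 → after 1×micro: 0 ⇒ (c0=2, c1=-2, c2=0)
macro 2: S0 reads c0=2 → after 1×micro: 4; S1 reads c0=4 → after 2×micro: -4; S2 reads c2=0 → after 1×micro: 1 ⇒ (c0=4, c1=-4, c2=1)
macro 3: S0 reads c0=4 → after 1×micro: 8; S1 reads c0=8 → after 2×micro: -8; S2 reads c2=1 → after 1×micro: 0 ⇒ (c0=8, c1=-8, c2=0)
macro 4: S0 reads c0=8 → after 1×micro: 16; S1 reads c0=16 → after 2×micro: -16; S2 reads c2=0 → after 1×micro: 1 ⇒ (c0=16, c1=-16, c2=1)
macro 5: S0 reads c0=16 → after 1×micro: 32; S1 reads c0=32 → after 2×micro: -32; S2 reads c2=1 → after 1×micro: 0 ⇒ (c0=32, c1=-32, c2=0)
macro 6: S0 reads c0=32 → after 1×micro: 64; S1 reads c0=64 → after 2×micro: -64; S2 reads c2=0 → after 1×micro: 1 ⇒ (c0=64, c1=-64, c2=1)
macro 7: S0 reads c0=64 → after 1×micro: 128; S1 reads c0=128 → after 2×micro: -128; S2 reads c2=1 → after 1×micro: 0 ⇒ (c0=128, c1=-128, c2=0)
macro 8: S0 reads c0=128 → after 1×micro: 256; S1 reads c0=256 → after 2×micro: -256; S2 reads c2=0 → after 1×micro: 1 ⇒ (c0=256, c1=-256, c2=1)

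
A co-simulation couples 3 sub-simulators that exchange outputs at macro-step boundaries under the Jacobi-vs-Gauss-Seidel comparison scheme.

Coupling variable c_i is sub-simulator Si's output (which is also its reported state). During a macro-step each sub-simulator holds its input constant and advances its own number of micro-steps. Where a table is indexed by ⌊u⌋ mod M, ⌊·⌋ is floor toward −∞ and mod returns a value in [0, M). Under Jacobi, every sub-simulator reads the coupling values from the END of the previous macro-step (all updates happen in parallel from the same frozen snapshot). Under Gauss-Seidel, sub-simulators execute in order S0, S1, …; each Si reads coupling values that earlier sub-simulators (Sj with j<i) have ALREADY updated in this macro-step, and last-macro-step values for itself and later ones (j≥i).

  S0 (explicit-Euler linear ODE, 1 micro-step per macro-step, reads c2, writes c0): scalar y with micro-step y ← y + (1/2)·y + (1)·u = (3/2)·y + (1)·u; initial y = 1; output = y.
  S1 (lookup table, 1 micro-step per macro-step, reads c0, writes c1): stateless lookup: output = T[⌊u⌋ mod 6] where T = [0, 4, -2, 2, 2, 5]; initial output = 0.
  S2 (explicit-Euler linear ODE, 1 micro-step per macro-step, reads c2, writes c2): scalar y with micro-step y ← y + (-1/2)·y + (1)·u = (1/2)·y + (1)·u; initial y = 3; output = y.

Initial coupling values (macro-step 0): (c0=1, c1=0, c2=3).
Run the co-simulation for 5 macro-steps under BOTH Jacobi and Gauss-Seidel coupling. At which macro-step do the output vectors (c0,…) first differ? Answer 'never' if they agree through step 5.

first divergence at macro-step: 1

[Jacobi] macro 1: S0 reads c2=3 → after 1×micro: 9/2; S1 reads c0=1 → after 1×micro: 4; S2 reads c2=3 → after 1×micro: 9/2 ⇒ (c0=9/2, c1=4, c2=9/2)
[Jacobi] macro 2: S0 reads c2=9/2 → after 1×micro: 45/4; S1 reads c0=9/2 → after 1×micro: 2; S2 reads c2=9/2 → after 1×micro: 27/4 ⇒ (c0=45/4, c1=2, c2=27/4)
[Jacobi] macro 3: S0 reads c2=27/4 → after 1×micro: 189/8; S1 reads c0=45/4 → after 1×micro: 5; S2 reads c2=27/4 → after 1×micro: 81/8 ⇒ (c0=189/8, c1=5, c2=81/8)
[Jacobi] macro 4: S0 reads c2=81/8 → after 1×micro: 729/16; S1 reads c0=189/8 → after 1×micro: 5; S2 reads c2=81/8 → after 1×micro: 243/16 ⇒ (c0=729/16, c1=5, c2=243/16)
[Jacobi] macro 5: S0 reads c2=243/16 → after 1×micro: 2673/32; S1 reads c0=729/16 → after 1×micro: 2; S2 reads c2=243/16 → after 1×micro: 729/32 ⇒ (c0=2673/32, c1=2, c2=729/32)
[Gauss-Seidel] macro 1: S0 reads c2=3 → after 1×micro: 9/2; S1 reads c0=9/2 → after 1×micro: 2; S2 reads c2=3 → after 1×micro: 9/2 ⇒ (c0=9/2, c1=2, c2=9/2)
[Gauss-Seidel] macro 2: S0 reads c2=9/2 → after 1×micro: 45/4; S1 reads c0=45/4 → after 1×micro: 5; S2 reads c2=9/2 → after 1×micro: 27/4 ⇒ (c0=45/4, c1=5, c2=27/4)
[Gauss-Seidel] macro 3: S0 reads c2=27/4 → after 1×micro: 189/8; S1 reads c0=189/8 → after 1×micro: 5; S2 reads c2=27/4 → after 1×micro: 81/8 ⇒ (c0=189/8, c1=5, c2=81/8)
[Gauss-Seidel] macro 4: S0 reads c2=81/8 → after 1×micro: 729/16; S1 reads c0=729/16 → after 1×micro: 2; S2 reads c2=81/8 → after 1×micro: 243/16 ⇒ (c0=729/16, c1=2, c2=243/16)
[Gauss-Seidel] macro 5: S0 reads c2=243/16 → after 1×micro: 2673/32; S1 reads c0=2673/32 → after 1×micro: 5; S2 reads c2=243/16 → after 1×micro: 729/32 ⇒ (c0=2673/32, c1=5, c2=729/32)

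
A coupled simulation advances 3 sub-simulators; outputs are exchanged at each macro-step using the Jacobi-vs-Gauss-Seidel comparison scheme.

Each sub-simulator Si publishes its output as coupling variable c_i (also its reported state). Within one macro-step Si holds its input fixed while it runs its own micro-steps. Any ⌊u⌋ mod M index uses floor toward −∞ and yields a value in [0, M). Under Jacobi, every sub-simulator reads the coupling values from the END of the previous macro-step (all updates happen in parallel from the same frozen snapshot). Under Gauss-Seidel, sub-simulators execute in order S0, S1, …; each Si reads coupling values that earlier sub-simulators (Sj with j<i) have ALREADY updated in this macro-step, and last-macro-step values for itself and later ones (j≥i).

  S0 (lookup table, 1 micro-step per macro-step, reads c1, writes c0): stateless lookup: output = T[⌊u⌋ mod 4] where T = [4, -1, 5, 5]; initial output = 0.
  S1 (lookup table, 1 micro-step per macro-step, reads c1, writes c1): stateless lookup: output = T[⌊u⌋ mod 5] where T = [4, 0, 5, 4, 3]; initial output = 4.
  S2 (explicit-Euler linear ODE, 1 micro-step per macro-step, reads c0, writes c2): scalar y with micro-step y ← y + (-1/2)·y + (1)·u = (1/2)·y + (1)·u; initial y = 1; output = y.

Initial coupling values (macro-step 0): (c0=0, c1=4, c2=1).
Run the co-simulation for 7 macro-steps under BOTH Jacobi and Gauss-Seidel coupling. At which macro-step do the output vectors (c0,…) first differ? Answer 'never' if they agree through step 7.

[Jacobi] macro 1: S0 reads c1=4 → after 1×micro: 4; S1 reads c1=4 → after 1×micro: 3; S2 reads c0=0 → after 1×micro: 1/2 ⇒ (c0=4, c1=3, c2=1/2)
[Jacobi] macro 2: S0 reads c1=3 → after 1×micro: 5; S1 reads c1=3 → after 1×micro: 4; S2 reads c0=4 → after 1×micro: 17/4 ⇒ (c0=5, c1=4, c2=17/4)
[Jacobi] macro 3: S0 reads c1=4 → after 1×micro: 4; S1 reads c1=4 → after 1×micro: 3; S2 reads c0=5 → after 1×micro: 57/8 ⇒ (c0=4, c1=3, c2=57/8)
[Jacobi] macro 4: S0 reads c1=3 → after 1×micro: 5; S1 reads c1=3 → after 1×micro: 4; S2 reads c0=4 → after 1×micro: 121/16 ⇒ (c0=5, c1=4, c2=121/16)
[Jacobi] macro 5: S0 reads c1=4 → after 1×micro: 4; S1 reads c1=4 → after 1×micro: 3; S2 reads c0=5 → after 1×micro: 281/32 ⇒ (c0=4, c1=3, c2=281/32)
[Jacobi] macro 6: S0 reads c1=3 → after 1×micro: 5; S1 reads c1=3 → after 1×micro: 4; S2 reads c0=4 → after 1×micro: 537/64 ⇒ (c0=5, c1=4, c2=537/64)
[Jacobi] macro 7: S0 reads c1=4 → after 1×micro: 4; S1 reads c1=4 → after 1×micro: 3; S2 reads c0=5 → after 1×micro: 1177/128 ⇒ (c0=4, c1=3, c2=1177/128)
[Gauss-Seidel] macro 1: S0 reads c1=4 → after 1×micro: 4; S1 reads c1=4 → after 1×micro: 3; S2 reads c0=4 → after 1×micro: 9/2 ⇒ (c0=4, c1=3, c2=9/2)
[Gauss-Seidel] macro 2: S0 reads c1=3 → after 1×micro: 5; S1 reads c1=3 → after 1×micro: 4; S2 reads c0=5 → after 1×micro: 29/4 ⇒ (c0=5, c1=4, c2=29/4)
[Gauss-Seidel] macro 3: S0 reads c1=4 → after 1×micro: 4; S1 reads c1=4 → after 1×micro: 3; S2 reads c0=4 → after 1×micro: 61/8 ⇒ (c0=4, c1=3, c2=61/8)
[Gauss-Seidel] macro 4: S0 reads c1=3 → after 1×micro: 5; S1 reads c1=3 → after 1×micro: 4; S2 reads c0=5 → after 1×micro: 141/16 ⇒ (c0=5, c1=4, c2=141/16)
[Gauss-Seidel] macro 5: S0 reads c1=4 → after 1×micro: 4; S1 reads c1=4 → after 1×micro: 3; S2 reads c0=4 → after 1×micro: 269/32 ⇒ (c0=4, c1=3, c2=269/32)
[Gauss-Seidel] macro 6: S0 reads c1=3 → after 1×micro: 5; S1 reads c1=3 → after 1×micro: 4; S2 reads c0=5 → after 1×micro: 589/64 ⇒ (c0=5, c1=4, c2=589/64)
[Gauss-Seidel] macro 7: S0 reads c1=4 → after 1×micro: 4; S1 reads c1=4 → after 1×micro: 3; S2 reads c0=4 → after 1×micro: 1101/128 ⇒ (c0=4, c1=3, c2=1101/128)

first divergence at macro-step: 1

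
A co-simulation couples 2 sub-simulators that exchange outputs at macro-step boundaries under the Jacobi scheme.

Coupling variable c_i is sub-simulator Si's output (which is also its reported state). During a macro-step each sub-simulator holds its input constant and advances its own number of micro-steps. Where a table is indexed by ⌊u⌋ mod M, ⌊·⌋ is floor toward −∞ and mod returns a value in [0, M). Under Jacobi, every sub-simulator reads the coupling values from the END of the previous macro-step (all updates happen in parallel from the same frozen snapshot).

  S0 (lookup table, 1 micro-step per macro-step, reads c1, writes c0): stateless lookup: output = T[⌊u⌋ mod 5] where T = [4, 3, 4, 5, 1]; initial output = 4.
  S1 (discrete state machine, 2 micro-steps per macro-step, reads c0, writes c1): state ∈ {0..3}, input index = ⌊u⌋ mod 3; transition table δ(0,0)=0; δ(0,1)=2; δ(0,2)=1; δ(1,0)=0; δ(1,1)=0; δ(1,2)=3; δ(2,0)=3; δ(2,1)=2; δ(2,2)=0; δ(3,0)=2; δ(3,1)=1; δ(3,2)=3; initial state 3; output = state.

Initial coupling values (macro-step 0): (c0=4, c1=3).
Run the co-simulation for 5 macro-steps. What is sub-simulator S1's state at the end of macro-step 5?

S1 state at macro-step 5 = 0

macro 1: S0 reads c1=3 → after 1×micro: 5; S1 reads c0=4 → after 2×micro: 0 ⇒ (c0=5, c1=0)
macro 2: S0 reads c1=0 → after 1×micro: 4; S1 reads c0=5 → after 2×micro: 3 ⇒ (c0=4, c1=3)
macro 3: S0 reads c1=3 → after 1×micro: 5; S1 reads c0=4 → after 2×micro: 0 ⇒ (c0=5, c1=0)
macro 4: S0 reads c1=0 → after 1×micro: 4; S1 reads c0=5 → after 2×micro: 3 ⇒ (c0=4, c1=3)
macro 5: S0 reads c1=3 → after 1×micro: 5; S1 reads c0=4 → after 2×micro: 0 ⇒ (c0=5, c1=0)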